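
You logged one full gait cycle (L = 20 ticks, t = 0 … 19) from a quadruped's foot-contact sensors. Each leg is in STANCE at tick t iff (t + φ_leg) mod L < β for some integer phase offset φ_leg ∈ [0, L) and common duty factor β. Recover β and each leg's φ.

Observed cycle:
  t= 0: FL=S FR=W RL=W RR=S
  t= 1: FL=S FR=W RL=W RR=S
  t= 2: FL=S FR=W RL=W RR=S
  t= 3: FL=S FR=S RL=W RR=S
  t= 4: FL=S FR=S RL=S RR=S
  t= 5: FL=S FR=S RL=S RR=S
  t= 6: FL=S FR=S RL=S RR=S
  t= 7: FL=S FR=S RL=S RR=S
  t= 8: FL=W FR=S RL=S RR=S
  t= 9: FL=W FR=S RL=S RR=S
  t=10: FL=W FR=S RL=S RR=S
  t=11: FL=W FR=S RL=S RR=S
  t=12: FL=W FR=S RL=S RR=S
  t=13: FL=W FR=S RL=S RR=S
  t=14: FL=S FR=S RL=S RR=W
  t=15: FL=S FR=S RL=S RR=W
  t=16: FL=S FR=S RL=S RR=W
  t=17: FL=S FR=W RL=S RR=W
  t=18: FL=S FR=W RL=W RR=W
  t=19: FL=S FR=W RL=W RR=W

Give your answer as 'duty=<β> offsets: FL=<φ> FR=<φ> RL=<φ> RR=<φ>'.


duty β = stance ticks per leg = 14
FL: stance ticks = 14; W→S at t=14 → φ=6
FR: stance ticks = 14; W→S at t=3 → φ=17
RL: stance ticks = 14; W→S at t=4 → φ=16
RR: stance ticks = 14; W→S at t=0 → φ=0

duty=14 offsets: FL=6 FR=17 RL=16 RR=0


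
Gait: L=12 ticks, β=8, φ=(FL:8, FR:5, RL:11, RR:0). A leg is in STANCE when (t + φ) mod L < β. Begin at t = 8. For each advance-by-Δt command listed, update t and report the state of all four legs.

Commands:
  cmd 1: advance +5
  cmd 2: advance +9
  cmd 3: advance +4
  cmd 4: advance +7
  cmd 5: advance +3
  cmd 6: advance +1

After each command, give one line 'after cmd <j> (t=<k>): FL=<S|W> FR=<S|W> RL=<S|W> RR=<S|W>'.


start t=8: FL=S FR=S RL=S RR=W
cmd 1: advance +5 → t=13, phase=(9,6,0,1) → FL=W FR=S RL=S RR=S
cmd 2: advance +9 → t=22, phase=(6,3,9,10) → FL=S FR=S RL=W RR=W
cmd 3: advance +4 → t=26, phase=(10,7,1,2) → FL=W FR=S RL=S RR=S
cmd 4: advance +7 → t=33, phase=(5,2,8,9) → FL=S FR=S RL=W RR=W
cmd 5: advance +3 → t=36, phase=(8,5,11,0) → FL=W FR=S RL=W RR=S
cmd 6: advance +1 → t=37, phase=(9,6,0,1) → FL=W FR=S RL=S RR=S

after cmd 1 (t=13): FL=W FR=S RL=S RR=S
after cmd 2 (t=22): FL=S FR=S RL=W RR=W
after cmd 3 (t=26): FL=W FR=S RL=S RR=S
after cmd 4 (t=33): FL=S FR=S RL=W RR=W
after cmd 5 (t=36): FL=W FR=S RL=W RR=S
after cmd 6 (t=37): FL=W FR=S RL=S RR=S


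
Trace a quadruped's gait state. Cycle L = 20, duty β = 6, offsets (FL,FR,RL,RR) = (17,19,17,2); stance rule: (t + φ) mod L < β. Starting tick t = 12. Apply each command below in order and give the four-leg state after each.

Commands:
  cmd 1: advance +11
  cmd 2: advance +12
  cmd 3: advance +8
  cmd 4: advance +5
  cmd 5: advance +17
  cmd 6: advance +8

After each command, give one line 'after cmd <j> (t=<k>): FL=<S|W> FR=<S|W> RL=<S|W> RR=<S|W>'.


start t=12: FL=W FR=W RL=W RR=W
cmd 1: advance +11 → t=23, phase=(0,2,0,5) → FL=S FR=S RL=S RR=S
cmd 2: advance +12 → t=35, phase=(12,14,12,17) → FL=W FR=W RL=W RR=W
cmd 3: advance +8 → t=43, phase=(0,2,0,5) → FL=S FR=S RL=S RR=S
cmd 4: advance +5 → t=48, phase=(5,7,5,10) → FL=S FR=W RL=S RR=W
cmd 5: advance +17 → t=65, phase=(2,4,2,7) → FL=S FR=S RL=S RR=W
cmd 6: advance +8 → t=73, phase=(10,12,10,15) → FL=W FR=W RL=W RR=W

after cmd 1 (t=23): FL=S FR=S RL=S RR=S
after cmd 2 (t=35): FL=W FR=W RL=W RR=W
after cmd 3 (t=43): FL=S FR=S RL=S RR=S
after cmd 4 (t=48): FL=S FR=W RL=S RR=W
after cmd 5 (t=65): FL=S FR=S RL=S RR=W
after cmd 6 (t=73): FL=W FR=W RL=W RR=W


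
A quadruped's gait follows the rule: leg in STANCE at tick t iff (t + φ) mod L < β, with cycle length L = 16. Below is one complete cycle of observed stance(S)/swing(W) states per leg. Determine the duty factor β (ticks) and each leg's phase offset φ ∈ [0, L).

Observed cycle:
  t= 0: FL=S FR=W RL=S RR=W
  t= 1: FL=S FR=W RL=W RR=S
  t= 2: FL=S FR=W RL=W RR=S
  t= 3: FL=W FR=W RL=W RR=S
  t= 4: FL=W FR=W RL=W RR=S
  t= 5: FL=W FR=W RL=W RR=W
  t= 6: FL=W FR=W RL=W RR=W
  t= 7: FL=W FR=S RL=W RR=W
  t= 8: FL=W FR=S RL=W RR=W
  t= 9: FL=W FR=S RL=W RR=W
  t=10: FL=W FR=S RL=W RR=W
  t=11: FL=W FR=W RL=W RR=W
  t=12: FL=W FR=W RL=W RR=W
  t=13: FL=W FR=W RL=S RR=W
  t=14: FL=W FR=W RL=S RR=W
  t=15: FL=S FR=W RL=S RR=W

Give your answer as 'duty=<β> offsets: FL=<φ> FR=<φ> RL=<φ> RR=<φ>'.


duty β = stance ticks per leg = 4
FL: stance ticks = 4; W→S at t=15 → φ=1
FR: stance ticks = 4; W→S at t=7 → φ=9
RL: stance ticks = 4; W→S at t=13 → φ=3
RR: stance ticks = 4; W→S at t=1 → φ=15

duty=4 offsets: FL=1 FR=9 RL=3 RR=15


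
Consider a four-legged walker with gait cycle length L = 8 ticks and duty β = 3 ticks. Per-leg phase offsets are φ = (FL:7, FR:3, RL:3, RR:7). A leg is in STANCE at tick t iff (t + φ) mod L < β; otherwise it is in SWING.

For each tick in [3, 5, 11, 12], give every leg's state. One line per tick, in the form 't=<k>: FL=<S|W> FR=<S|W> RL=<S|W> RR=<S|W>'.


t=3: FL=S FR=W RL=W RR=S
t=5: FL=W FR=S RL=S RR=W
t=11: FL=S FR=W RL=W RR=S
t=12: FL=W FR=W RL=W RR=W

t=3: phase=(2,6,6,2) vs β=3 → FL=S FR=W RL=W RR=S
t=5: phase=(4,0,0,4) vs β=3 → FL=W FR=S RL=S RR=W
t=11: phase=(2,6,6,2) vs β=3 → FL=S FR=W RL=W RR=S
t=12: phase=(3,7,7,3) vs β=3 → FL=W FR=W RL=W RR=W


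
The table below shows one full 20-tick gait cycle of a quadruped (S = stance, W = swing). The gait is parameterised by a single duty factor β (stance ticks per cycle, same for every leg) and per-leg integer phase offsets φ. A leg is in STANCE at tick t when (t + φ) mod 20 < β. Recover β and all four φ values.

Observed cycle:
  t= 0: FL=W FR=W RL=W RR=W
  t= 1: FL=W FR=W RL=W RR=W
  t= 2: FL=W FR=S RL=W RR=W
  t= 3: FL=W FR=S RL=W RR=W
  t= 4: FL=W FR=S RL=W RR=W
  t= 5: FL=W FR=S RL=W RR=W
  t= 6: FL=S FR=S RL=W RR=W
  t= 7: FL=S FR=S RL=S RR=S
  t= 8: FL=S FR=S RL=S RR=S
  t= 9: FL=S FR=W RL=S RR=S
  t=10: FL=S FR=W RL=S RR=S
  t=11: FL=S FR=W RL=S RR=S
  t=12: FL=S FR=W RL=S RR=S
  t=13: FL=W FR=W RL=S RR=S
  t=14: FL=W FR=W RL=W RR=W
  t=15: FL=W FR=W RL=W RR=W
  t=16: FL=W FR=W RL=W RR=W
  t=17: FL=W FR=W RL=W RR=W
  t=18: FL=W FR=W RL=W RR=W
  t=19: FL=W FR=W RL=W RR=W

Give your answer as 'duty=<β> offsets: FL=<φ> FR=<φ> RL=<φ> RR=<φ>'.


duty=7 offsets: FL=14 FR=18 RL=13 RR=13

duty β = stance ticks per leg = 7
FL: stance ticks = 7; W→S at t=6 → φ=14
FR: stance ticks = 7; W→S at t=2 → φ=18
RL: stance ticks = 7; W→S at t=7 → φ=13
RR: stance ticks = 7; W→S at t=7 → φ=13


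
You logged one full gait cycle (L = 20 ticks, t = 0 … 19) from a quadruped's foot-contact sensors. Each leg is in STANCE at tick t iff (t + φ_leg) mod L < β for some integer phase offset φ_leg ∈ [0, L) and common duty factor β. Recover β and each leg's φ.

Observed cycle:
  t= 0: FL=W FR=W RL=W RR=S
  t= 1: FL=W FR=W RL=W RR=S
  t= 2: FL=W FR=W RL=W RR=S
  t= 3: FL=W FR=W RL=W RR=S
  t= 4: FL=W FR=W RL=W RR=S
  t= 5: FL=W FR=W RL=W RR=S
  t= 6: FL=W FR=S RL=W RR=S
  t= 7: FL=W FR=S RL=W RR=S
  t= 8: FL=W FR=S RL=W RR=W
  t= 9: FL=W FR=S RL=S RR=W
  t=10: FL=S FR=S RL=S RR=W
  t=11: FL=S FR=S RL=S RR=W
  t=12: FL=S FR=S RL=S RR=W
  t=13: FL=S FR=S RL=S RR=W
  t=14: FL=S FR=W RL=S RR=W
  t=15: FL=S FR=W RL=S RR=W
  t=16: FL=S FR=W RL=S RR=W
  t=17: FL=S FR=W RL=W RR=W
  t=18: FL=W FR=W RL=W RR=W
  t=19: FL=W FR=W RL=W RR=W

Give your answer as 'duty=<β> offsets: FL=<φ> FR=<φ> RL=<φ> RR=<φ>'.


duty=8 offsets: FL=10 FR=14 RL=11 RR=0

duty β = stance ticks per leg = 8
FL: stance ticks = 8; W→S at t=10 → φ=10
FR: stance ticks = 8; W→S at t=6 → φ=14
RL: stance ticks = 8; W→S at t=9 → φ=11
RR: stance ticks = 8; W→S at t=0 → φ=0


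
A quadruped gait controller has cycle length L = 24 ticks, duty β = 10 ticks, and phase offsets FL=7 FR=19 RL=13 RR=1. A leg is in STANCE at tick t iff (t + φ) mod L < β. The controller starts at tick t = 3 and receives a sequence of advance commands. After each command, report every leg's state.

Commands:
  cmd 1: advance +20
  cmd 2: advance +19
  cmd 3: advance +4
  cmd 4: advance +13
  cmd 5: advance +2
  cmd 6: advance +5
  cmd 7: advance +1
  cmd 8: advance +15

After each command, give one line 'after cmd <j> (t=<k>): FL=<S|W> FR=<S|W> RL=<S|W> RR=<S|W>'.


start t=3: FL=W FR=W RL=W RR=S
cmd 1: advance +20 → t=23, phase=(6,18,12,0) → FL=S FR=W RL=W RR=S
cmd 2: advance +19 → t=42, phase=(1,13,7,19) → FL=S FR=W RL=S RR=W
cmd 3: advance +4 → t=46, phase=(5,17,11,23) → FL=S FR=W RL=W RR=W
cmd 4: advance +13 → t=59, phase=(18,6,0,12) → FL=W FR=S RL=S RR=W
cmd 5: advance +2 → t=61, phase=(20,8,2,14) → FL=W FR=S RL=S RR=W
cmd 6: advance +5 → t=66, phase=(1,13,7,19) → FL=S FR=W RL=S RR=W
cmd 7: advance +1 → t=67, phase=(2,14,8,20) → FL=S FR=W RL=S RR=W
cmd 8: advance +15 → t=82, phase=(17,5,23,11) → FL=W FR=S RL=W RR=W

after cmd 1 (t=23): FL=S FR=W RL=W RR=S
after cmd 2 (t=42): FL=S FR=W RL=S RR=W
after cmd 3 (t=46): FL=S FR=W RL=W RR=W
after cmd 4 (t=59): FL=W FR=S RL=S RR=W
after cmd 5 (t=61): FL=W FR=S RL=S RR=W
after cmd 6 (t=66): FL=S FR=W RL=S RR=W
after cmd 7 (t=67): FL=S FR=W RL=S RR=W
after cmd 8 (t=82): FL=W FR=S RL=W RR=W


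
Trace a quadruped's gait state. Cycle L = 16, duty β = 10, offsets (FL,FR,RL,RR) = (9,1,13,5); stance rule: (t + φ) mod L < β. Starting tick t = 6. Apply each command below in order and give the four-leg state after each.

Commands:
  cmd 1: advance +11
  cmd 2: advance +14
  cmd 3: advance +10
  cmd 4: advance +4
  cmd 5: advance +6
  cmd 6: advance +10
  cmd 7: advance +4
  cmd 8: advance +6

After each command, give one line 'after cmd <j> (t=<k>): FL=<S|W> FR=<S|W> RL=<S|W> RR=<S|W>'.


start t=6: FL=W FR=S RL=S RR=W
cmd 1: advance +11 → t=17, phase=(10,2,14,6) → FL=W FR=S RL=W RR=S
cmd 2: advance +14 → t=31, phase=(8,0,12,4) → FL=S FR=S RL=W RR=S
cmd 3: advance +10 → t=41, phase=(2,10,6,14) → FL=S FR=W RL=S RR=W
cmd 4: advance +4 → t=45, phase=(6,14,10,2) → FL=S FR=W RL=W RR=S
cmd 5: advance +6 → t=51, phase=(12,4,0,8) → FL=W FR=S RL=S RR=S
cmd 6: advance +10 → t=61, phase=(6,14,10,2) → FL=S FR=W RL=W RR=S
cmd 7: advance +4 → t=65, phase=(10,2,14,6) → FL=W FR=S RL=W RR=S
cmd 8: advance +6 → t=71, phase=(0,8,4,12) → FL=S FR=S RL=S RR=W

after cmd 1 (t=17): FL=W FR=S RL=W RR=S
after cmd 2 (t=31): FL=S FR=S RL=W RR=S
after cmd 3 (t=41): FL=S FR=W RL=S RR=W
after cmd 4 (t=45): FL=S FR=W RL=W RR=S
after cmd 5 (t=51): FL=W FR=S RL=S RR=S
after cmd 6 (t=61): FL=S FR=W RL=W RR=S
after cmd 7 (t=65): FL=W FR=S RL=W RR=S
after cmd 8 (t=71): FL=S FR=S RL=S RR=W


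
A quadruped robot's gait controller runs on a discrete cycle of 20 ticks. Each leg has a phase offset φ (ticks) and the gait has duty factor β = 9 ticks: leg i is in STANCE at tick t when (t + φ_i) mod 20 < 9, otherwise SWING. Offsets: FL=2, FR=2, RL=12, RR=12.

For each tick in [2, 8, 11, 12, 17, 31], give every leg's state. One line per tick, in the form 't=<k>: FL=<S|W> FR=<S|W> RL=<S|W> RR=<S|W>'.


t=2: phase=(4,4,14,14) vs β=9 → FL=S FR=S RL=W RR=W
t=8: phase=(10,10,0,0) vs β=9 → FL=W FR=W RL=S RR=S
t=11: phase=(13,13,3,3) vs β=9 → FL=W FR=W RL=S RR=S
t=12: phase=(14,14,4,4) vs β=9 → FL=W FR=W RL=S RR=S
t=17: phase=(19,19,9,9) vs β=9 → FL=W FR=W RL=W RR=W
t=31: phase=(13,13,3,3) vs β=9 → FL=W FR=W RL=S RR=S

t=2: FL=S FR=S RL=W RR=W
t=8: FL=W FR=W RL=S RR=S
t=11: FL=W FR=W RL=S RR=S
t=12: FL=W FR=W RL=S RR=S
t=17: FL=W FR=W RL=W RR=W
t=31: FL=W FR=W RL=S RR=S


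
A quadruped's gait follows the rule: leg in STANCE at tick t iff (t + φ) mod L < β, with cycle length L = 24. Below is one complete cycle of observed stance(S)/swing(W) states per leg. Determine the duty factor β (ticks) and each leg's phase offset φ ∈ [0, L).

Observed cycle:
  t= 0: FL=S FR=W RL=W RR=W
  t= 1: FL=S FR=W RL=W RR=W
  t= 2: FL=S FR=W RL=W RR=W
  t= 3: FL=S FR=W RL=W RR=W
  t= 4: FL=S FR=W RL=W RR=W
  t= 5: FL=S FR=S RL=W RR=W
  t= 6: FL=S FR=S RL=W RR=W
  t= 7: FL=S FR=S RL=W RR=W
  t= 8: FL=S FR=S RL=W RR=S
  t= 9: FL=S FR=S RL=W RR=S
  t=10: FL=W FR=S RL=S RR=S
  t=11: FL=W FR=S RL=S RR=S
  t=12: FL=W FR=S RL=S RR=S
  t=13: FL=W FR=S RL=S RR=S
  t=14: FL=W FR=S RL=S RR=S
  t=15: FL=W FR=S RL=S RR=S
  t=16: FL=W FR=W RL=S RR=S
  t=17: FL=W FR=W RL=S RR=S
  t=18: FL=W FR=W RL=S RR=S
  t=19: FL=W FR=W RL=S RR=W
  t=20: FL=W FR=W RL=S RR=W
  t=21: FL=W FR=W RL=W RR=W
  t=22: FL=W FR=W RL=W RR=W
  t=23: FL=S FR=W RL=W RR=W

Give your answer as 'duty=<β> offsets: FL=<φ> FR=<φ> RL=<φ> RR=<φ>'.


duty=11 offsets: FL=1 FR=19 RL=14 RR=16

duty β = stance ticks per leg = 11
FL: stance ticks = 11; W→S at t=23 → φ=1
FR: stance ticks = 11; W→S at t=5 → φ=19
RL: stance ticks = 11; W→S at t=10 → φ=14
RR: stance ticks = 11; W→S at t=8 → φ=16


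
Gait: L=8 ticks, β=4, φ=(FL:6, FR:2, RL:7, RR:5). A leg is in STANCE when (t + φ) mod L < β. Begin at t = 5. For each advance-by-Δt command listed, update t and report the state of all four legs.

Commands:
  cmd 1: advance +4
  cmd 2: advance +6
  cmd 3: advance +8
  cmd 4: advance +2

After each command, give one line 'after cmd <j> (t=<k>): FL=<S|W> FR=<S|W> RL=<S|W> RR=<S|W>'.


after cmd 1 (t=9): FL=W FR=S RL=S RR=W
after cmd 2 (t=15): FL=W FR=S RL=W RR=W
after cmd 3 (t=23): FL=W FR=S RL=W RR=W
after cmd 4 (t=25): FL=W FR=S RL=S RR=W

start t=5: FL=S FR=W RL=W RR=S
cmd 1: advance +4 → t=9, phase=(7,3,0,6) → FL=W FR=S RL=S RR=W
cmd 2: advance +6 → t=15, phase=(5,1,6,4) → FL=W FR=S RL=W RR=W
cmd 3: advance +8 → t=23, phase=(5,1,6,4) → FL=W FR=S RL=W RR=W
cmd 4: advance +2 → t=25, phase=(7,3,0,6) → FL=W FR=S RL=S RR=W


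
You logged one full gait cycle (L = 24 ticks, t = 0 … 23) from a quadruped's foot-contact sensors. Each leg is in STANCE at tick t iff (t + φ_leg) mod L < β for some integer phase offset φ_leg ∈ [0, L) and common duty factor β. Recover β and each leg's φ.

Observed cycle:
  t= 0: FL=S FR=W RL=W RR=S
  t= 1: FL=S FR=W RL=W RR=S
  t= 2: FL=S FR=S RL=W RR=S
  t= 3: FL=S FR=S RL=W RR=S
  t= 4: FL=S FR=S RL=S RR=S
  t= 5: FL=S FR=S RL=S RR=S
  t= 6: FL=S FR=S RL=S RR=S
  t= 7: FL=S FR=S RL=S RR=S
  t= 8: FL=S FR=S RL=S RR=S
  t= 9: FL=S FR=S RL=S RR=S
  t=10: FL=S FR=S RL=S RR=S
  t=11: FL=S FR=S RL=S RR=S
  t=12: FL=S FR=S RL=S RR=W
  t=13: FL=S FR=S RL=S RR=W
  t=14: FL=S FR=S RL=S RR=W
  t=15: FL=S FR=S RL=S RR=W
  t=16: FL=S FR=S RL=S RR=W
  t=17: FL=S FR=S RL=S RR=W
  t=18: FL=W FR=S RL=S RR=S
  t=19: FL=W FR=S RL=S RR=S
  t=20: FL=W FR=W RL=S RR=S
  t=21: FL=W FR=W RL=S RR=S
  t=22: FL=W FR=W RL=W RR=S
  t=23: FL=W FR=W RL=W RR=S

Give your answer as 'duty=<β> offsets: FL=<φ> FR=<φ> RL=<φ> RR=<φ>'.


duty β = stance ticks per leg = 18
FL: stance ticks = 18; W→S at t=0 → φ=0
FR: stance ticks = 18; W→S at t=2 → φ=22
RL: stance ticks = 18; W→S at t=4 → φ=20
RR: stance ticks = 18; W→S at t=18 → φ=6

duty=18 offsets: FL=0 FR=22 RL=20 RR=6


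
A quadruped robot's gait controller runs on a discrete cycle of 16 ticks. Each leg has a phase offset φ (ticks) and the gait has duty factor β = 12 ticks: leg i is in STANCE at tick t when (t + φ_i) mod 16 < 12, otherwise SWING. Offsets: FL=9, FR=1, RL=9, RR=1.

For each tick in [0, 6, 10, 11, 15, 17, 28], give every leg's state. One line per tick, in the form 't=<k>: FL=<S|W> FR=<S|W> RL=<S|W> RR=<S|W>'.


t=0: FL=S FR=S RL=S RR=S
t=6: FL=W FR=S RL=W RR=S
t=10: FL=S FR=S RL=S RR=S
t=11: FL=S FR=W RL=S RR=W
t=15: FL=S FR=S RL=S RR=S
t=17: FL=S FR=S RL=S RR=S
t=28: FL=S FR=W RL=S RR=W

t=0: phase=(9,1,9,1) vs β=12 → FL=S FR=S RL=S RR=S
t=6: phase=(15,7,15,7) vs β=12 → FL=W FR=S RL=W RR=S
t=10: phase=(3,11,3,11) vs β=12 → FL=S FR=S RL=S RR=S
t=11: phase=(4,12,4,12) vs β=12 → FL=S FR=W RL=S RR=W
t=15: phase=(8,0,8,0) vs β=12 → FL=S FR=S RL=S RR=S
t=17: phase=(10,2,10,2) vs β=12 → FL=S FR=S RL=S RR=S
t=28: phase=(5,13,5,13) vs β=12 → FL=S FR=W RL=S RR=W


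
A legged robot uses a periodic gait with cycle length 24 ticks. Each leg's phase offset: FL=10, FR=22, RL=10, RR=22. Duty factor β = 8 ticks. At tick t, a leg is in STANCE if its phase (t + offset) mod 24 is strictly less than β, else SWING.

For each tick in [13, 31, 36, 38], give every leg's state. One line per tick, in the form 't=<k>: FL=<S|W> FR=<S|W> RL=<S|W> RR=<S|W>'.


t=13: FL=W FR=W RL=W RR=W
t=31: FL=W FR=S RL=W RR=S
t=36: FL=W FR=W RL=W RR=W
t=38: FL=S FR=W RL=S RR=W

t=13: phase=(23,11,23,11) vs β=8 → FL=W FR=W RL=W RR=W
t=31: phase=(17,5,17,5) vs β=8 → FL=W FR=S RL=W RR=S
t=36: phase=(22,10,22,10) vs β=8 → FL=W FR=W RL=W RR=W
t=38: phase=(0,12,0,12) vs β=8 → FL=S FR=W RL=S RR=W


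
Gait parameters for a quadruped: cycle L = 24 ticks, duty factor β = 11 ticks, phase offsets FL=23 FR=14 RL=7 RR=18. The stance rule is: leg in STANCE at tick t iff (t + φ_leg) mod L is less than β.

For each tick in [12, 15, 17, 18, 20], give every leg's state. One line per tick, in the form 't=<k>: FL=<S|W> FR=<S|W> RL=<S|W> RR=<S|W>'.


t=12: FL=W FR=S RL=W RR=S
t=15: FL=W FR=S RL=W RR=S
t=17: FL=W FR=S RL=S RR=W
t=18: FL=W FR=S RL=S RR=W
t=20: FL=W FR=S RL=S RR=W

t=12: phase=(11,2,19,6) vs β=11 → FL=W FR=S RL=W RR=S
t=15: phase=(14,5,22,9) vs β=11 → FL=W FR=S RL=W RR=S
t=17: phase=(16,7,0,11) vs β=11 → FL=W FR=S RL=S RR=W
t=18: phase=(17,8,1,12) vs β=11 → FL=W FR=S RL=S RR=W
t=20: phase=(19,10,3,14) vs β=11 → FL=W FR=S RL=S RR=W


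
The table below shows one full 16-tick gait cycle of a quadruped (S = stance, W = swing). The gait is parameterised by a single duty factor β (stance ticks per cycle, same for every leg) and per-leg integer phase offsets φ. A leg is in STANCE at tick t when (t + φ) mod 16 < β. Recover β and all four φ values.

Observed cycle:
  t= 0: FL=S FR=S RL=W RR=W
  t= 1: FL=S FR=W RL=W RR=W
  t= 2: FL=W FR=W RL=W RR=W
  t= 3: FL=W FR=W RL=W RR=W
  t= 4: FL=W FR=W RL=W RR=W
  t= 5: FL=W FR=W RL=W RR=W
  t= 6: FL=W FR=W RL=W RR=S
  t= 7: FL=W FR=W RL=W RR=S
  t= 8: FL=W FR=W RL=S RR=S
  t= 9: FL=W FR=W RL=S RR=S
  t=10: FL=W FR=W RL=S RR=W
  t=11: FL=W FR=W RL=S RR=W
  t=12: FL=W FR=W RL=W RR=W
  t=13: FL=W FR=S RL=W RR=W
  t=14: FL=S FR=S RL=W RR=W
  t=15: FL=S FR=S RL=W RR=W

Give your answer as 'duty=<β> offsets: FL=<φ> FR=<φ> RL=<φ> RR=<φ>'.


duty β = stance ticks per leg = 4
FL: stance ticks = 4; W→S at t=14 → φ=2
FR: stance ticks = 4; W→S at t=13 → φ=3
RL: stance ticks = 4; W→S at t=8 → φ=8
RR: stance ticks = 4; W→S at t=6 → φ=10

duty=4 offsets: FL=2 FR=3 RL=8 RR=10


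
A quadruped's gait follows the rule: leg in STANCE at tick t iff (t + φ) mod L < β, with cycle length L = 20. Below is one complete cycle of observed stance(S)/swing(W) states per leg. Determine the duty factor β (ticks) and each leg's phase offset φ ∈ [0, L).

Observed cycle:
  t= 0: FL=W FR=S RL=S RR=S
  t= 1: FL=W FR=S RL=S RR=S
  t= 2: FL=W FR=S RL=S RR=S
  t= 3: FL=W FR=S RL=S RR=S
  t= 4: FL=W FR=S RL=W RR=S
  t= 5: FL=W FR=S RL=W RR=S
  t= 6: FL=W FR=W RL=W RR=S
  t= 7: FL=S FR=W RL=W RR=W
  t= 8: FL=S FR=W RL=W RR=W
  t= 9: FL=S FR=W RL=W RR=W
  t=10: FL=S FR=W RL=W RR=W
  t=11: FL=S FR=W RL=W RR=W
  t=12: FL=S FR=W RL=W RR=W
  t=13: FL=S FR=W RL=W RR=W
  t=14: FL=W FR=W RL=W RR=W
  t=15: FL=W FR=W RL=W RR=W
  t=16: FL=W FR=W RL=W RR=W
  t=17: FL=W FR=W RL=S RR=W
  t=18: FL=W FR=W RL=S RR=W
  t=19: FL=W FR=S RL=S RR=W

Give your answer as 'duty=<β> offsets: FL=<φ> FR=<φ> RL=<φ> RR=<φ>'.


duty=7 offsets: FL=13 FR=1 RL=3 RR=0

duty β = stance ticks per leg = 7
FL: stance ticks = 7; W→S at t=7 → φ=13
FR: stance ticks = 7; W→S at t=19 → φ=1
RL: stance ticks = 7; W→S at t=17 → φ=3
RR: stance ticks = 7; W→S at t=0 → φ=0


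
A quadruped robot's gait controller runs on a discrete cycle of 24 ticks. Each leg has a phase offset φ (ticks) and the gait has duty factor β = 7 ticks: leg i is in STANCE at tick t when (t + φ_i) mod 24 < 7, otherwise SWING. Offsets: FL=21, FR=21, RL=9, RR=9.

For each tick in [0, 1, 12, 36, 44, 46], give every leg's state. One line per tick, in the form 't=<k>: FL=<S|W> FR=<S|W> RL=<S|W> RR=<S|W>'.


t=0: FL=W FR=W RL=W RR=W
t=1: FL=W FR=W RL=W RR=W
t=12: FL=W FR=W RL=W RR=W
t=36: FL=W FR=W RL=W RR=W
t=44: FL=W FR=W RL=S RR=S
t=46: FL=W FR=W RL=W RR=W

t=0: phase=(21,21,9,9) vs β=7 → FL=W FR=W RL=W RR=W
t=1: phase=(22,22,10,10) vs β=7 → FL=W FR=W RL=W RR=W
t=12: phase=(9,9,21,21) vs β=7 → FL=W FR=W RL=W RR=W
t=36: phase=(9,9,21,21) vs β=7 → FL=W FR=W RL=W RR=W
t=44: phase=(17,17,5,5) vs β=7 → FL=W FR=W RL=S RR=S
t=46: phase=(19,19,7,7) vs β=7 → FL=W FR=W RL=W RR=W


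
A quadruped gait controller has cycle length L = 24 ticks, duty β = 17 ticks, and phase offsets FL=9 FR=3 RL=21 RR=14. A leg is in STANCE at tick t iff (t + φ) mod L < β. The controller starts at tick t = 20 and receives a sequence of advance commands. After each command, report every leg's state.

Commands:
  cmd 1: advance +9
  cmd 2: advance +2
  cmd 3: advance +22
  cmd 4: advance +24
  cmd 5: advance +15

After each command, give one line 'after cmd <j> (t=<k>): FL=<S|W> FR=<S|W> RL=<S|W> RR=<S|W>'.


after cmd 1 (t=29): FL=S FR=S RL=S RR=W
after cmd 2 (t=31): FL=S FR=S RL=S RR=W
after cmd 3 (t=53): FL=S FR=S RL=S RR=W
after cmd 4 (t=77): FL=S FR=S RL=S RR=W
after cmd 5 (t=92): FL=S FR=W RL=W RR=S

start t=20: FL=S FR=W RL=W RR=S
cmd 1: advance +9 → t=29, phase=(14,8,2,19) → FL=S FR=S RL=S RR=W
cmd 2: advance +2 → t=31, phase=(16,10,4,21) → FL=S FR=S RL=S RR=W
cmd 3: advance +22 → t=53, phase=(14,8,2,19) → FL=S FR=S RL=S RR=W
cmd 4: advance +24 → t=77, phase=(14,8,2,19) → FL=S FR=S RL=S RR=W
cmd 5: advance +15 → t=92, phase=(5,23,17,10) → FL=S FR=W RL=W RR=S


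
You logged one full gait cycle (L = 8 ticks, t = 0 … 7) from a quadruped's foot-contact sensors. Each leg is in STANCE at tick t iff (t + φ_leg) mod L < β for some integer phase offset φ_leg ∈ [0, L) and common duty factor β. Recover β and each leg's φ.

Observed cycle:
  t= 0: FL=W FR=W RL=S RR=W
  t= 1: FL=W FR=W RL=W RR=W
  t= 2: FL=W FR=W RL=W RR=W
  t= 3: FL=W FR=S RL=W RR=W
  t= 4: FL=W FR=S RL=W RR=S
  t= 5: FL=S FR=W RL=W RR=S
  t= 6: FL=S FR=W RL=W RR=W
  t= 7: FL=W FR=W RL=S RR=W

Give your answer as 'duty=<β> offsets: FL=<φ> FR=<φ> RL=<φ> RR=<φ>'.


duty β = stance ticks per leg = 2
FL: stance ticks = 2; W→S at t=5 → φ=3
FR: stance ticks = 2; W→S at t=3 → φ=5
RL: stance ticks = 2; W→S at t=7 → φ=1
RR: stance ticks = 2; W→S at t=4 → φ=4

duty=2 offsets: FL=3 FR=5 RL=1 RR=4


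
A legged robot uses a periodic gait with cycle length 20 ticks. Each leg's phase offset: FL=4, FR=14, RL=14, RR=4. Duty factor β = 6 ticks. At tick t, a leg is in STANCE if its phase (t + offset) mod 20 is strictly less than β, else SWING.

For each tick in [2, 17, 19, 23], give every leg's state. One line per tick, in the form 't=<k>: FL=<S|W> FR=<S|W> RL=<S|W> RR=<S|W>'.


t=2: FL=W FR=W RL=W RR=W
t=17: FL=S FR=W RL=W RR=S
t=19: FL=S FR=W RL=W RR=S
t=23: FL=W FR=W RL=W RR=W

t=2: phase=(6,16,16,6) vs β=6 → FL=W FR=W RL=W RR=W
t=17: phase=(1,11,11,1) vs β=6 → FL=S FR=W RL=W RR=S
t=19: phase=(3,13,13,3) vs β=6 → FL=S FR=W RL=W RR=S
t=23: phase=(7,17,17,7) vs β=6 → FL=W FR=W RL=W RR=W


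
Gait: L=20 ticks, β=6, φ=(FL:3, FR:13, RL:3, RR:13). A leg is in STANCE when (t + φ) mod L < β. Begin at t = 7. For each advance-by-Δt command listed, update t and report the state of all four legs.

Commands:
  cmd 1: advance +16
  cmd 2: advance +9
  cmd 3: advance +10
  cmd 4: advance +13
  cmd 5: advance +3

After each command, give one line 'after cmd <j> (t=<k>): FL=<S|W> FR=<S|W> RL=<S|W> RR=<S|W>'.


after cmd 1 (t=23): FL=W FR=W RL=W RR=W
after cmd 2 (t=32): FL=W FR=S RL=W RR=S
after cmd 3 (t=42): FL=S FR=W RL=S RR=W
after cmd 4 (t=55): FL=W FR=W RL=W RR=W
after cmd 5 (t=58): FL=S FR=W RL=S RR=W

start t=7: FL=W FR=S RL=W RR=S
cmd 1: advance +16 → t=23, phase=(6,16,6,16) → FL=W FR=W RL=W RR=W
cmd 2: advance +9 → t=32, phase=(15,5,15,5) → FL=W FR=S RL=W RR=S
cmd 3: advance +10 → t=42, phase=(5,15,5,15) → FL=S FR=W RL=S RR=W
cmd 4: advance +13 → t=55, phase=(18,8,18,8) → FL=W FR=W RL=W RR=W
cmd 5: advance +3 → t=58, phase=(1,11,1,11) → FL=S FR=W RL=S RR=W


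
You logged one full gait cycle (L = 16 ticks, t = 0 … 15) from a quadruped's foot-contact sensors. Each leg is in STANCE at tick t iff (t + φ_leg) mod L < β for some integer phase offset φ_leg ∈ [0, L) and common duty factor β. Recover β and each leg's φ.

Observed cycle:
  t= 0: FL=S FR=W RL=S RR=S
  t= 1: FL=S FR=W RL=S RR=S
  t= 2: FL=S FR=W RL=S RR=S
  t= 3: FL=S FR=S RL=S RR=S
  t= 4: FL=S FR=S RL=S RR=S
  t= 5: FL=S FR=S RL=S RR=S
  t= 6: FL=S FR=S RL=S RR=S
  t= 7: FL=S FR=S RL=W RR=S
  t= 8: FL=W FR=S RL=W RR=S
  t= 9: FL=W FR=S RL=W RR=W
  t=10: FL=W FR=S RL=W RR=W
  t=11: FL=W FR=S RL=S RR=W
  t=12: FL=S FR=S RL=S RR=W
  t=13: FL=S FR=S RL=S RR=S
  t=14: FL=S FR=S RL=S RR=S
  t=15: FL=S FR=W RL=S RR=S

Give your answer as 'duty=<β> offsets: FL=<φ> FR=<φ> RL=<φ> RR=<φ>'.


duty=12 offsets: FL=4 FR=13 RL=5 RR=3

duty β = stance ticks per leg = 12
FL: stance ticks = 12; W→S at t=12 → φ=4
FR: stance ticks = 12; W→S at t=3 → φ=13
RL: stance ticks = 12; W→S at t=11 → φ=5
RR: stance ticks = 12; W→S at t=13 → φ=3


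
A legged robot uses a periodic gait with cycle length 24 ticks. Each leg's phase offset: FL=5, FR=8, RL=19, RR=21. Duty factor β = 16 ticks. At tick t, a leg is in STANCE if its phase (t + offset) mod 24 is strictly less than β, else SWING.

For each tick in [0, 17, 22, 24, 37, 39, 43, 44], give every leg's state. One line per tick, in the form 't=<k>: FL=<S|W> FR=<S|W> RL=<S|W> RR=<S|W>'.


t=0: phase=(5,8,19,21) vs β=16 → FL=S FR=S RL=W RR=W
t=17: phase=(22,1,12,14) vs β=16 → FL=W FR=S RL=S RR=S
t=22: phase=(3,6,17,19) vs β=16 → FL=S FR=S RL=W RR=W
t=24: phase=(5,8,19,21) vs β=16 → FL=S FR=S RL=W RR=W
t=37: phase=(18,21,8,10) vs β=16 → FL=W FR=W RL=S RR=S
t=39: phase=(20,23,10,12) vs β=16 → FL=W FR=W RL=S RR=S
t=43: phase=(0,3,14,16) vs β=16 → FL=S FR=S RL=S RR=W
t=44: phase=(1,4,15,17) vs β=16 → FL=S FR=S RL=S RR=W

t=0: FL=S FR=S RL=W RR=W
t=17: FL=W FR=S RL=S RR=S
t=22: FL=S FR=S RL=W RR=W
t=24: FL=S FR=S RL=W RR=W
t=37: FL=W FR=W RL=S RR=S
t=39: FL=W FR=W RL=S RR=S
t=43: FL=S FR=S RL=S RR=W
t=44: FL=S FR=S RL=S RR=W


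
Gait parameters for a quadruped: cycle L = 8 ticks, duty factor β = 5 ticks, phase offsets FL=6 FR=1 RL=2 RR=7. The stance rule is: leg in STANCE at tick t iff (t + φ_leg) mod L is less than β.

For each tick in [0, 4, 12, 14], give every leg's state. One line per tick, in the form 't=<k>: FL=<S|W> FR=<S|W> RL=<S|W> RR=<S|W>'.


t=0: FL=W FR=S RL=S RR=W
t=4: FL=S FR=W RL=W RR=S
t=12: FL=S FR=W RL=W RR=S
t=14: FL=S FR=W RL=S RR=W

t=0: phase=(6,1,2,7) vs β=5 → FL=W FR=S RL=S RR=W
t=4: phase=(2,5,6,3) vs β=5 → FL=S FR=W RL=W RR=S
t=12: phase=(2,5,6,3) vs β=5 → FL=S FR=W RL=W RR=S
t=14: phase=(4,7,0,5) vs β=5 → FL=S FR=W RL=S RR=W


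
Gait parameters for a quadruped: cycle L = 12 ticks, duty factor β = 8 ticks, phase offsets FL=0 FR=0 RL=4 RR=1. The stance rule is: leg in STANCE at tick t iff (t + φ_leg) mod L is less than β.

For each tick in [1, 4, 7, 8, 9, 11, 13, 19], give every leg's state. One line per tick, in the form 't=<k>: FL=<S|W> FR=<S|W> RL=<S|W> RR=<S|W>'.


t=1: phase=(1,1,5,2) vs β=8 → FL=S FR=S RL=S RR=S
t=4: phase=(4,4,8,5) vs β=8 → FL=S FR=S RL=W RR=S
t=7: phase=(7,7,11,8) vs β=8 → FL=S FR=S RL=W RR=W
t=8: phase=(8,8,0,9) vs β=8 → FL=W FR=W RL=S RR=W
t=9: phase=(9,9,1,10) vs β=8 → FL=W FR=W RL=S RR=W
t=11: phase=(11,11,3,0) vs β=8 → FL=W FR=W RL=S RR=S
t=13: phase=(1,1,5,2) vs β=8 → FL=S FR=S RL=S RR=S
t=19: phase=(7,7,11,8) vs β=8 → FL=S FR=S RL=W RR=W

t=1: FL=S FR=S RL=S RR=S
t=4: FL=S FR=S RL=W RR=S
t=7: FL=S FR=S RL=W RR=W
t=8: FL=W FR=W RL=S RR=W
t=9: FL=W FR=W RL=S RR=W
t=11: FL=W FR=W RL=S RR=S
t=13: FL=S FR=S RL=S RR=S
t=19: FL=S FR=S RL=W RR=W


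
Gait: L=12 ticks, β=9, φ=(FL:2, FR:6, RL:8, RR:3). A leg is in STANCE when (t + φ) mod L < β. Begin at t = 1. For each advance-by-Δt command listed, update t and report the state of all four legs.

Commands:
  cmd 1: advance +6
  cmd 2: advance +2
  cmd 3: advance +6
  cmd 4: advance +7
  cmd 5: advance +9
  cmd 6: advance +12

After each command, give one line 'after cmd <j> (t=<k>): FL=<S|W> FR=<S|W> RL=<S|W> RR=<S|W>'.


start t=1: FL=S FR=S RL=W RR=S
cmd 1: advance +6 → t=7, phase=(9,1,3,10) → FL=W FR=S RL=S RR=W
cmd 2: advance +2 → t=9, phase=(11,3,5,0) → FL=W FR=S RL=S RR=S
cmd 3: advance +6 → t=15, phase=(5,9,11,6) → FL=S FR=W RL=W RR=S
cmd 4: advance +7 → t=22, phase=(0,4,6,1) → FL=S FR=S RL=S RR=S
cmd 5: advance +9 → t=31, phase=(9,1,3,10) → FL=W FR=S RL=S RR=W
cmd 6: advance +12 → t=43, phase=(9,1,3,10) → FL=W FR=S RL=S RR=W

after cmd 1 (t=7): FL=W FR=S RL=S RR=W
after cmd 2 (t=9): FL=W FR=S RL=S RR=S
after cmd 3 (t=15): FL=S FR=W RL=W RR=S
after cmd 4 (t=22): FL=S FR=S RL=S RR=S
after cmd 5 (t=31): FL=W FR=S RL=S RR=W
after cmd 6 (t=43): FL=W FR=S RL=S RR=W


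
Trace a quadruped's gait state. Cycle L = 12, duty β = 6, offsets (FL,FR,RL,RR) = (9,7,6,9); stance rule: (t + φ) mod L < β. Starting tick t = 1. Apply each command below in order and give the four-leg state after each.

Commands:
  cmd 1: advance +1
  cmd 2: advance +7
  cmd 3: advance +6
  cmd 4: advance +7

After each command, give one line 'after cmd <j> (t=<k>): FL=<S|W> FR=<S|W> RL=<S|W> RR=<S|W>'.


after cmd 1 (t=2): FL=W FR=W RL=W RR=W
after cmd 2 (t=9): FL=W FR=S RL=S RR=W
after cmd 3 (t=15): FL=S FR=W RL=W RR=S
after cmd 4 (t=22): FL=W FR=S RL=S RR=W

start t=1: FL=W FR=W RL=W RR=W
cmd 1: advance +1 → t=2, phase=(11,9,8,11) → FL=W FR=W RL=W RR=W
cmd 2: advance +7 → t=9, phase=(6,4,3,6) → FL=W FR=S RL=S RR=W
cmd 3: advance +6 → t=15, phase=(0,10,9,0) → FL=S FR=W RL=W RR=S
cmd 4: advance +7 → t=22, phase=(7,5,4,7) → FL=W FR=S RL=S RR=W


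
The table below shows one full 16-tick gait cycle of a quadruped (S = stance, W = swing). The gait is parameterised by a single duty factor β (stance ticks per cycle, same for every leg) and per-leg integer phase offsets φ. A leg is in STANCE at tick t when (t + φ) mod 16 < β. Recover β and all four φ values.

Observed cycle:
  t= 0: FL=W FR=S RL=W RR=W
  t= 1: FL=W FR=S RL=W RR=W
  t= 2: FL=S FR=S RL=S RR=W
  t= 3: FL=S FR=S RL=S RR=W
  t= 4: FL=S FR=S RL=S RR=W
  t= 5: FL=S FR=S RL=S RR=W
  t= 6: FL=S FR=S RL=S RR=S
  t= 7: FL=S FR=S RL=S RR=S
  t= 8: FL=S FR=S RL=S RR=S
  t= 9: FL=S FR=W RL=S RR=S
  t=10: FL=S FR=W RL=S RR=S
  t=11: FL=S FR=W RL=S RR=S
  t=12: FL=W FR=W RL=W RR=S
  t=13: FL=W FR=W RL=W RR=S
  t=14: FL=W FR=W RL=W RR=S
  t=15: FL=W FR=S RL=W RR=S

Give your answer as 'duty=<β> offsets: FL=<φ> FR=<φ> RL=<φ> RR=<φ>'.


duty=10 offsets: FL=14 FR=1 RL=14 RR=10

duty β = stance ticks per leg = 10
FL: stance ticks = 10; W→S at t=2 → φ=14
FR: stance ticks = 10; W→S at t=15 → φ=1
RL: stance ticks = 10; W→S at t=2 → φ=14
RR: stance ticks = 10; W→S at t=6 → φ=10


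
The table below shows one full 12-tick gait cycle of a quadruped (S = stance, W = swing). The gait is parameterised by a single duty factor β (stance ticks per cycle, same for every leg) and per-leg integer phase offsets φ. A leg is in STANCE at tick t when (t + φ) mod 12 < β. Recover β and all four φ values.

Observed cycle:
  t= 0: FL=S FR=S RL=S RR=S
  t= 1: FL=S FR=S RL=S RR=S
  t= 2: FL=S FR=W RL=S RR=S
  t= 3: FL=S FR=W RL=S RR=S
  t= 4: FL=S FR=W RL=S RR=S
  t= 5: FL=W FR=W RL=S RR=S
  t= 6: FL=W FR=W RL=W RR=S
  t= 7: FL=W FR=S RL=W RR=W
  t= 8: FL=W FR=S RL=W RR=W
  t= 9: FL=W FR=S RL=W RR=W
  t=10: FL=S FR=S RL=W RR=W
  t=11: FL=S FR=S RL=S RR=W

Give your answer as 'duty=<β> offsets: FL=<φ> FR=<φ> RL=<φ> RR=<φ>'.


duty β = stance ticks per leg = 7
FL: stance ticks = 7; W→S at t=10 → φ=2
FR: stance ticks = 7; W→S at t=7 → φ=5
RL: stance ticks = 7; W→S at t=11 → φ=1
RR: stance ticks = 7; W→S at t=0 → φ=0

duty=7 offsets: FL=2 FR=5 RL=1 RR=0


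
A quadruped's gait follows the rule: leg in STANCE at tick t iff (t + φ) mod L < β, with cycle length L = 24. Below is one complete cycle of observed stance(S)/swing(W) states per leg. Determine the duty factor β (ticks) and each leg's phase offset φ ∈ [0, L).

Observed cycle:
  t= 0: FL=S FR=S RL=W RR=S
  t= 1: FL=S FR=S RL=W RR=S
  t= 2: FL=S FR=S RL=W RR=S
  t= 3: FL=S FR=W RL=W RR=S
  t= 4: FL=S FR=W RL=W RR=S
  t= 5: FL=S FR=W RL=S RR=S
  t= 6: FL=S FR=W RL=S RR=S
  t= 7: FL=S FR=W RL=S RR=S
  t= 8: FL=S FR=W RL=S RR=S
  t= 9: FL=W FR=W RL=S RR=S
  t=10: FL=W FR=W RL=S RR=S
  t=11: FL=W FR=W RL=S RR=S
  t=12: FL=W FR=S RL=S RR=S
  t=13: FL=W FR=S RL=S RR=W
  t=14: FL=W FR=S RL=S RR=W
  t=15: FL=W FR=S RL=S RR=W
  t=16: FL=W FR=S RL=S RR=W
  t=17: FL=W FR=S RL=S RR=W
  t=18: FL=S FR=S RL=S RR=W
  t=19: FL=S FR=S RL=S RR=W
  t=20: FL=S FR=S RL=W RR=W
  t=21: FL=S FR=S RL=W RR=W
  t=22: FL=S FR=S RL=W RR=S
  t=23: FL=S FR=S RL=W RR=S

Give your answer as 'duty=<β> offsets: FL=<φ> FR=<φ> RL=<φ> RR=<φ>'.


duty=15 offsets: FL=6 FR=12 RL=19 RR=2

duty β = stance ticks per leg = 15
FL: stance ticks = 15; W→S at t=18 → φ=6
FR: stance ticks = 15; W→S at t=12 → φ=12
RL: stance ticks = 15; W→S at t=5 → φ=19
RR: stance ticks = 15; W→S at t=22 → φ=2


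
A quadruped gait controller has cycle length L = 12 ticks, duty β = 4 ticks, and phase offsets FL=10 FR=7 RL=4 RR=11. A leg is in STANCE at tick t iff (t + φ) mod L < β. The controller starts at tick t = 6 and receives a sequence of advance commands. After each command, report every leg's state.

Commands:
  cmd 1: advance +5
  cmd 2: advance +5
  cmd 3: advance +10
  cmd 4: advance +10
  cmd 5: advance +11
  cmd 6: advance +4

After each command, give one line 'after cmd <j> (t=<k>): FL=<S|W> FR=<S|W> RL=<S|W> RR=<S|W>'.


start t=6: FL=W FR=S RL=W RR=W
cmd 1: advance +5 → t=11, phase=(9,6,3,10) → FL=W FR=W RL=S RR=W
cmd 2: advance +5 → t=16, phase=(2,11,8,3) → FL=S FR=W RL=W RR=S
cmd 3: advance +10 → t=26, phase=(0,9,6,1) → FL=S FR=W RL=W RR=S
cmd 4: advance +10 → t=36, phase=(10,7,4,11) → FL=W FR=W RL=W RR=W
cmd 5: advance +11 → t=47, phase=(9,6,3,10) → FL=W FR=W RL=S RR=W
cmd 6: advance +4 → t=51, phase=(1,10,7,2) → FL=S FR=W RL=W RR=S

after cmd 1 (t=11): FL=W FR=W RL=S RR=W
after cmd 2 (t=16): FL=S FR=W RL=W RR=S
after cmd 3 (t=26): FL=S FR=W RL=W RR=S
after cmd 4 (t=36): FL=W FR=W RL=W RR=W
after cmd 5 (t=47): FL=W FR=W RL=S RR=W
after cmd 6 (t=51): FL=S FR=W RL=W RR=S


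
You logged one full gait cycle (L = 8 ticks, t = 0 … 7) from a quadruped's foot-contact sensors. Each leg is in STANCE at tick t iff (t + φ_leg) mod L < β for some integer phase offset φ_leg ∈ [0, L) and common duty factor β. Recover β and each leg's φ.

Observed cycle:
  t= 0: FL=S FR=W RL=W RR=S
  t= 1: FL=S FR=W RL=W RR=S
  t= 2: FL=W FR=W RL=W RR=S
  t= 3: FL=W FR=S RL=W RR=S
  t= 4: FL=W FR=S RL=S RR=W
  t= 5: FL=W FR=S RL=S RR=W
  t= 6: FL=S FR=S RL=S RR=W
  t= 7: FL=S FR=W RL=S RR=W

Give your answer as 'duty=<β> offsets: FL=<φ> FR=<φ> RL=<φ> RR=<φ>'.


duty β = stance ticks per leg = 4
FL: stance ticks = 4; W→S at t=6 → φ=2
FR: stance ticks = 4; W→S at t=3 → φ=5
RL: stance ticks = 4; W→S at t=4 → φ=4
RR: stance ticks = 4; W→S at t=0 → φ=0

duty=4 offsets: FL=2 FR=5 RL=4 RR=0


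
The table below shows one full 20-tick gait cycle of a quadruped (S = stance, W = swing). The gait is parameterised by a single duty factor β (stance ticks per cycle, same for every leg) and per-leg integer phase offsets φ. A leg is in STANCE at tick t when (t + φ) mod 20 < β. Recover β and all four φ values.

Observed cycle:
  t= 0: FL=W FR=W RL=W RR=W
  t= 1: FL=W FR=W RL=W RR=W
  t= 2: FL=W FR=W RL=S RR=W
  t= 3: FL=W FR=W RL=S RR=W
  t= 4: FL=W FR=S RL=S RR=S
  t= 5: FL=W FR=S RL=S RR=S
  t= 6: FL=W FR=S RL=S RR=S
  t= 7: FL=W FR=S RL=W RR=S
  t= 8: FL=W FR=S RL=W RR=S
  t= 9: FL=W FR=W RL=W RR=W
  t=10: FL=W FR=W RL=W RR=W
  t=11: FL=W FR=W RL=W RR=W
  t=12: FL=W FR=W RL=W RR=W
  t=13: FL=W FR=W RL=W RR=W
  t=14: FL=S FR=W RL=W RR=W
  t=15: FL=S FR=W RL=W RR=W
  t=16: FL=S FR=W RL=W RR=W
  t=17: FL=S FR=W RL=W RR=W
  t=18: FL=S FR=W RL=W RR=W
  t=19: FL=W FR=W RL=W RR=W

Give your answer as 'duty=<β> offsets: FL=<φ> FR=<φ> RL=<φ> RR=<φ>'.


duty=5 offsets: FL=6 FR=16 RL=18 RR=16

duty β = stance ticks per leg = 5
FL: stance ticks = 5; W→S at t=14 → φ=6
FR: stance ticks = 5; W→S at t=4 → φ=16
RL: stance ticks = 5; W→S at t=2 → φ=18
RR: stance ticks = 5; W→S at t=4 → φ=16


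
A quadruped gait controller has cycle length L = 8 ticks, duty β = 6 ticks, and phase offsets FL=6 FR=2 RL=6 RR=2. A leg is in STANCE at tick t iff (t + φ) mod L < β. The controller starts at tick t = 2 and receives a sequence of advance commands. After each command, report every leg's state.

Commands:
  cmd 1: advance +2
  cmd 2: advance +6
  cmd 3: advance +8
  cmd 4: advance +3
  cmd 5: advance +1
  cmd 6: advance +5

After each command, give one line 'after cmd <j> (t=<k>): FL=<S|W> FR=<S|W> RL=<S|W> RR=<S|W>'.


start t=2: FL=S FR=S RL=S RR=S
cmd 1: advance +2 → t=4, phase=(2,6,2,6) → FL=S FR=W RL=S RR=W
cmd 2: advance +6 → t=10, phase=(0,4,0,4) → FL=S FR=S RL=S RR=S
cmd 3: advance +8 → t=18, phase=(0,4,0,4) → FL=S FR=S RL=S RR=S
cmd 4: advance +3 → t=21, phase=(3,7,3,7) → FL=S FR=W RL=S RR=W
cmd 5: advance +1 → t=22, phase=(4,0,4,0) → FL=S FR=S RL=S RR=S
cmd 6: advance +5 → t=27, phase=(1,5,1,5) → FL=S FR=S RL=S RR=S

after cmd 1 (t=4): FL=S FR=W RL=S RR=W
after cmd 2 (t=10): FL=S FR=S RL=S RR=S
after cmd 3 (t=18): FL=S FR=S RL=S RR=S
after cmd 4 (t=21): FL=S FR=W RL=S RR=W
after cmd 5 (t=22): FL=S FR=S RL=S RR=S
after cmd 6 (t=27): FL=S FR=S RL=S RR=S


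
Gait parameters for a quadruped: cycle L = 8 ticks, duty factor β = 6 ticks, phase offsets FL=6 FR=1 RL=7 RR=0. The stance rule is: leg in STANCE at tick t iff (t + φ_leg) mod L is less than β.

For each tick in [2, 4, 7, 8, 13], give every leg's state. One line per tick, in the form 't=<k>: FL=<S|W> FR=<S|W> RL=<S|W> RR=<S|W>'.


t=2: phase=(0,3,1,2) vs β=6 → FL=S FR=S RL=S RR=S
t=4: phase=(2,5,3,4) vs β=6 → FL=S FR=S RL=S RR=S
t=7: phase=(5,0,6,7) vs β=6 → FL=S FR=S RL=W RR=W
t=8: phase=(6,1,7,0) vs β=6 → FL=W FR=S RL=W RR=S
t=13: phase=(3,6,4,5) vs β=6 → FL=S FR=W RL=S RR=S

t=2: FL=S FR=S RL=S RR=S
t=4: FL=S FR=S RL=S RR=S
t=7: FL=S FR=S RL=W RR=W
t=8: FL=W FR=S RL=W RR=S
t=13: FL=S FR=W RL=S RR=S


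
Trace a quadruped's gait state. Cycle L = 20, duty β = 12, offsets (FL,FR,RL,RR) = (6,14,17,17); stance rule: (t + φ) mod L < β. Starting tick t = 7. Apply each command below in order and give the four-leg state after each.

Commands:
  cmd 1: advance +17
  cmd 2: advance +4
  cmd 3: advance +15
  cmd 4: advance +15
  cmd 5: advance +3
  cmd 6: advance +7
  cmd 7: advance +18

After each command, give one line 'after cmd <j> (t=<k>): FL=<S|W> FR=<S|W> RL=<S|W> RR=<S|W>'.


after cmd 1 (t=24): FL=S FR=W RL=S RR=S
after cmd 2 (t=28): FL=W FR=S RL=S RR=S
after cmd 3 (t=43): FL=S FR=W RL=S RR=S
after cmd 4 (t=58): FL=S FR=W RL=W RR=W
after cmd 5 (t=61): FL=S FR=W RL=W RR=W
after cmd 6 (t=68): FL=W FR=S RL=S RR=S
after cmd 7 (t=86): FL=W FR=S RL=S RR=S

start t=7: FL=W FR=S RL=S RR=S
cmd 1: advance +17 → t=24, phase=(10,18,1,1) → FL=S FR=W RL=S RR=S
cmd 2: advance +4 → t=28, phase=(14,2,5,5) → FL=W FR=S RL=S RR=S
cmd 3: advance +15 → t=43, phase=(9,17,0,0) → FL=S FR=W RL=S RR=S
cmd 4: advance +15 → t=58, phase=(4,12,15,15) → FL=S FR=W RL=W RR=W
cmd 5: advance +3 → t=61, phase=(7,15,18,18) → FL=S FR=W RL=W RR=W
cmd 6: advance +7 → t=68, phase=(14,2,5,5) → FL=W FR=S RL=S RR=S
cmd 7: advance +18 → t=86, phase=(12,0,3,3) → FL=W FR=S RL=S RR=S


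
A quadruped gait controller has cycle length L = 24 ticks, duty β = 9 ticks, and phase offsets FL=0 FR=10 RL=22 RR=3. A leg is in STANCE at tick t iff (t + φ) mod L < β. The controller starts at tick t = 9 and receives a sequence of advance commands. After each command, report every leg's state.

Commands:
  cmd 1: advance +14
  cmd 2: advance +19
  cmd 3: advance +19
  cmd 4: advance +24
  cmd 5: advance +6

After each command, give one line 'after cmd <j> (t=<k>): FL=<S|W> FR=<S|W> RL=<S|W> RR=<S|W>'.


start t=9: FL=W FR=W RL=S RR=W
cmd 1: advance +14 → t=23, phase=(23,9,21,2) → FL=W FR=W RL=W RR=S
cmd 2: advance +19 → t=42, phase=(18,4,16,21) → FL=W FR=S RL=W RR=W
cmd 3: advance +19 → t=61, phase=(13,23,11,16) → FL=W FR=W RL=W RR=W
cmd 4: advance +24 → t=85, phase=(13,23,11,16) → FL=W FR=W RL=W RR=W
cmd 5: advance +6 → t=91, phase=(19,5,17,22) → FL=W FR=S RL=W RR=W

after cmd 1 (t=23): FL=W FR=W RL=W RR=S
after cmd 2 (t=42): FL=W FR=S RL=W RR=W
after cmd 3 (t=61): FL=W FR=W RL=W RR=W
after cmd 4 (t=85): FL=W FR=W RL=W RR=W
after cmd 5 (t=91): FL=W FR=S RL=W RR=W
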